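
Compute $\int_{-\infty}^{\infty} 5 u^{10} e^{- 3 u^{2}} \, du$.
$\frac{175 \sqrt{3} \sqrt{\pi}}{864}$

Begin with the known integral
$$J(a) = \int_{-\infty}^{\infty} 5 e^{- a u^{2}} \, du = \frac{5 \sqrt{\pi}}{\sqrt{a}}.$$

Differentiating under the integral sign brings down a factor of $(-u^2)$:
$$\frac{dJ}{da} = \int_{-\infty}^{\infty} - 5 u^{2} e^{- a u^{2}} \, du = - \frac{5 \sqrt{\pi}}{2 a^{\frac{3}{2}}}.$$

Repeating $5$ times in total — each differentiation brings down another $(-u^2)$ — gives
$$\frac{d^{5}J}{da^{5}} = \int_{-\infty}^{\infty} - 5 u^{10} e^{- a u^{2}} \, du = - \frac{4725 \sqrt{\pi}}{32 a^{\frac{11}{2}}},$$
and the integrand here is $(-1)^{5}$ times the target integrand, so $I = (-1)^{5}\,\frac{d^{5}J}{da^{5}} = \frac{4725 \sqrt{\pi}}{32 a^{\frac{11}{2}}}$.

Setting $a = 3$:
$$I = \frac{175 \sqrt{3} \sqrt{\pi}}{864}.$$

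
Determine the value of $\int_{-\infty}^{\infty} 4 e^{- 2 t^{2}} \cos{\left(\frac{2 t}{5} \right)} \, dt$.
$\frac{2 \sqrt{2} \sqrt{\pi}}{e^{\frac{1}{50}}}$

Define $I(b) = \int_{-\infty}^{\infty} 4 e^{- 2 t^{2}} \cos{\left(b t \right)} \, dt$.

Differentiating under the integral sign,
$$I'(b) = \int_{-\infty}^{\infty} - 4 t e^{- 2 t^{2}} \sin{\left(b t \right)} \, dt.$$

Integrate $\int_{-\infty}^{\infty} t \sin(b t)\, e^{- 2 t^{2}}\, dt$ by parts with $u = \sin(b t)$ and $dv = t\, e^{- 2 t^{2}}\, dt$, giving $v = - \frac{e^{- 2 t^{2}}}{4}$. The boundary term vanishes and
$$\int_{-\infty}^{\infty} t \sin(b t)\, e^{- 2 t^{2}}\, dt = \frac{b}{4} \int_{-\infty}^{\infty} \cos(b t)\, e^{- 2 t^{2}}\, dt,$$
so $I'(b) = - \frac{b}{4}\, I(b)$.

This is a separable first-order ODE; solving with the initial condition $I(0) = \int_{-\infty}^{\infty} 4 e^{- 2 t^{2}}\,dt = 2 \sqrt{2} \sqrt{\pi}$ gives
$$I(b) = 2 \sqrt{2} \sqrt{\pi} e^{- \frac{b^{2}}{8}}.$$

Setting $b = \frac{2}{5}$:
$$I = \frac{2 \sqrt{2} \sqrt{\pi}}{e^{\frac{1}{50}}}.$$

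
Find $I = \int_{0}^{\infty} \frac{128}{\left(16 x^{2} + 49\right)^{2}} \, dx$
$\frac{8 \pi}{343}$

Begin with the known result
$$J(a) = \int_{0}^{\infty} \frac{1}{2 \left(a^{2} + x^{2}\right)} \, dx = \frac{\pi}{4 a}.$$

Differentiating under the integral sign with respect to $a$,
$$\frac{dJ}{da} = \int_{0}^{\infty} - \frac{a}{\left(a^{2} + x^{2}\right)^{2}} \, dx = - \frac{\pi}{4 a^{2}},$$
so $\int_{0}^{\infty} \frac{1}{2 \left(a^{2} + x^{2}\right)^{2}} \, dx = \frac{\pi}{8 a^{3}}$.

Setting $a = \frac{7}{4}$:
$$I = \frac{8 \pi}{343}.$$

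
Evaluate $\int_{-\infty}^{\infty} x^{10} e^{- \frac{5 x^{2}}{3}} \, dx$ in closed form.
$\frac{45927 \sqrt{15} \sqrt{\pi}}{100000}$

Start from the elementary integral
$$J(a) = \int_{-\infty}^{\infty} e^{- a x^{2}} \, dx = \frac{\sqrt{\pi}}{\sqrt{a}}.$$

Differentiating under the integral sign brings down a factor of $(-x^2)$:
$$\frac{dJ}{da} = \int_{-\infty}^{\infty} - x^{2} e^{- a x^{2}} \, dx = - \frac{\sqrt{\pi}}{2 a^{\frac{3}{2}}}.$$

Repeating $5$ times in total — each differentiation brings down another $(-x^2)$ — gives
$$\frac{d^{5}J}{da^{5}} = \int_{-\infty}^{\infty} - x^{10} e^{- a x^{2}} \, dx = - \frac{945 \sqrt{\pi}}{32 a^{\frac{11}{2}}},$$
and the integrand here is $(-1)^{5}$ times the target integrand, so $I = (-1)^{5}\,\frac{d^{5}J}{da^{5}} = \frac{945 \sqrt{\pi}}{32 a^{\frac{11}{2}}}$.

Setting $a = \frac{5}{3}$:
$$I = \frac{45927 \sqrt{15} \sqrt{\pi}}{100000}.$$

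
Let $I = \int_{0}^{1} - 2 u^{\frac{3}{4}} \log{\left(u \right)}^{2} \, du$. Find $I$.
$- \frac{256}{343}$

Start from the elementary integral
$$J(a) = \int_{0}^{1} - 2 u^{a} \, du = - \frac{2}{a + 1}.$$

Differentiating under the integral sign brings down a factor of $\ln u$:
$$\frac{dJ}{da} = \int_{0}^{1} - 2 u^{a} \log{\left(u \right)} \, du = \frac{2}{\left(a + 1\right)^{2}}.$$

Repeating twice in total — each differentiation brings down another $\ln u$ — gives
$$\frac{d^{2}J}{da^{2}} = \int_{0}^{1} - 2 u^{a} \log{\left(u \right)}^{2} \, du = - \frac{4}{\left(a + 1\right)^{3}},$$
and the integrand here is exactly the target integrand, so $I = - \frac{4}{\left(a + 1\right)^{3}}$.

Setting $a = \frac{3}{4}$:
$$I = - \frac{256}{343}.$$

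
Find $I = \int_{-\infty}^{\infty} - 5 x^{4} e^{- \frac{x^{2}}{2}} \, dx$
$- 15 \sqrt{2} \sqrt{\pi}$

Consider the simpler parametrised integral
$$J(a) = \int_{-\infty}^{\infty} - 5 e^{- a x^{2}} \, dx = - \frac{5 \sqrt{\pi}}{\sqrt{a}}.$$

Differentiating under the integral sign brings down a factor of $(-x^2)$:
$$\frac{dJ}{da} = \int_{-\infty}^{\infty} 5 x^{2} e^{- a x^{2}} \, dx = \frac{5 \sqrt{\pi}}{2 a^{\frac{3}{2}}}.$$

Repeating twice in total — each differentiation brings down another $(-x^2)$ — gives
$$\frac{d^{2}J}{da^{2}} = \int_{-\infty}^{\infty} - 5 x^{4} e^{- a x^{2}} \, dx = - \frac{15 \sqrt{\pi}}{4 a^{\frac{5}{2}}},$$
and the integrand here is exactly the target integrand, so $I = - \frac{15 \sqrt{\pi}}{4 a^{\frac{5}{2}}}$.

Setting $a = \frac{1}{2}$:
$$I = - 15 \sqrt{2} \sqrt{\pi}.$$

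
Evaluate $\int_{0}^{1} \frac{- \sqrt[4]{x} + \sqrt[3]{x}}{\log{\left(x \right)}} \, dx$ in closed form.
$\log{\left(\frac{16}{15} \right)}$

Consider the one-parameter family: let $I(a) = \int_{0}^{1} \frac{- \sqrt[4]{x} + x^{a}}{\log{\left(x \right)}} \, dx$.

Since $\dfrac{\partial}{\partial a}\,x^{a} = x^{a} \ln x$, the $\ln x$ in the denominator cancels and
$$\frac{dI}{da} = \int_{0}^{1} x^{a} \, dx = \left[\frac{x^{a+1}}{a+1}\right]_0^1 = \frac{1}{a + 1}.$$

Integrating with respect to $a$ gives $I(a) = \log{\left(\frac{4 a}{5} + \frac{4}{5} \right)} + C$.

At $a = \frac{1}{4}$ the integrand is identically $0$, so $I(\frac{1}{4}) = 0$. The closed form gives $0$, hence $C = 0$.

Setting $a = \frac{1}{3}$:
$$I = \log{\left(\frac{16}{15} \right)}.$$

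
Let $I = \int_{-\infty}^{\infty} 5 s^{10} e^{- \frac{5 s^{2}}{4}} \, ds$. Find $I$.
$\frac{12096 \sqrt{5} \sqrt{\pi}}{625}$

Start from the elementary integral
$$J(a) = \int_{-\infty}^{\infty} 5 e^{- a s^{2}} \, ds = \frac{5 \sqrt{\pi}}{\sqrt{a}}.$$

Differentiating under the integral sign brings down a factor of $(-s^2)$:
$$\frac{dJ}{da} = \int_{-\infty}^{\infty} - 5 s^{2} e^{- a s^{2}} \, ds = - \frac{5 \sqrt{\pi}}{2 a^{\frac{3}{2}}}.$$

Repeating $5$ times in total — each differentiation brings down another $(-s^2)$ — gives
$$\frac{d^{5}J}{da^{5}} = \int_{-\infty}^{\infty} - 5 s^{10} e^{- a s^{2}} \, ds = - \frac{4725 \sqrt{\pi}}{32 a^{\frac{11}{2}}},$$
and the integrand here is $(-1)^{5}$ times the target integrand, so $I = (-1)^{5}\,\frac{d^{5}J}{da^{5}} = \frac{4725 \sqrt{\pi}}{32 a^{\frac{11}{2}}}$.

Setting $a = \frac{5}{4}$:
$$I = \frac{12096 \sqrt{5} \sqrt{\pi}}{625}.$$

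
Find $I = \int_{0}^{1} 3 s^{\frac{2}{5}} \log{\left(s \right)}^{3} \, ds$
$- \frac{11250}{2401}$

Begin with the known integral
$$J(a) = \int_{0}^{1} 3 s^{a} \, ds = \frac{3}{a + 1}.$$

Differentiating under the integral sign brings down a factor of $\ln s$:
$$\frac{dJ}{da} = \int_{0}^{1} 3 s^{a} \log{\left(s \right)} \, ds = - \frac{3}{\left(a + 1\right)^{2}}.$$

Repeating $3$ times in total — each differentiation brings down another $\ln s$ — gives
$$\frac{d^{3}J}{da^{3}} = \int_{0}^{1} 3 s^{a} \log{\left(s \right)}^{3} \, ds = - \frac{18}{\left(a + 1\right)^{4}},$$
and the integrand here is exactly the target integrand, so $I = - \frac{18}{\left(a + 1\right)^{4}}$.

Setting $a = \frac{2}{5}$:
$$I = - \frac{11250}{2401}.$$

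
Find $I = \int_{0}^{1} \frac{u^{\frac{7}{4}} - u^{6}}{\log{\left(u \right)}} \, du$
$\log{\left(\frac{11}{28} \right)}$

Replace the exponent $\frac{7}{4}$ by a parameter $a$: let $I(a) = \int_{0}^{1} \frac{- u^{6} + u^{a}}{\log{\left(u \right)}} \, du$.

Since $\dfrac{\partial}{\partial a}\,u^{a} = u^{a} \ln u$, the $\ln u$ in the denominator cancels and
$$\frac{dI}{da} = \int_{0}^{1} u^{a} \, du = \left[\frac{u^{a+1}}{a+1}\right]_0^1 = \frac{1}{a + 1}.$$

Integrating with respect to $a$ gives $I(a) = \log{\left(\frac{a}{7} + \frac{1}{7} \right)} + C$.

At $a = 6$ the integrand is identically $0$, so $I(6) = 0$. The closed form gives $0$, hence $C = 0$.

Setting $a = \frac{7}{4}$:
$$I = \log{\left(\frac{11}{28} \right)}.$$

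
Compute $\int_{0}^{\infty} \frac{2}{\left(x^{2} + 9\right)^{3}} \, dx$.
$\frac{\pi}{648}$

Recall the elementary integral
$$J(a) = \int_{0}^{\infty} \frac{2}{a^{2} + x^{2}} \, dx = \frac{\pi}{a}.$$

Differentiating under the integral sign with respect to $a$,
$$\frac{dJ}{da} = \int_{0}^{\infty} - \frac{4 a}{\left(a^{2} + x^{2}\right)^{2}} \, dx = - \frac{\pi}{a^{2}},$$
so $\int_{0}^{\infty} \frac{2}{\left(a^{2} + x^{2}\right)^{2}} \, dx = \frac{\pi}{2 a^{3}}$.

Repeating — each differentiation of $1/(x^2+a^2)^j$ produces $-2ja/(x^2+a^2)^{j+1}$ — and dividing through by $-2ja$ at each step yields, after $2$ differentiations in total,
$$\int_{0}^{\infty} \frac{2}{\left(a^{2} + x^{2}\right)^{3}} \, dx = \frac{3 \pi}{8 a^{5}}.$$

Setting $a = 3$:
$$I = \frac{\pi}{648}.$$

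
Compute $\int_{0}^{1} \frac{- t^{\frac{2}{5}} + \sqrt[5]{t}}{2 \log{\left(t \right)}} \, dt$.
$- \frac{\log{\left(7 \right)}}{2} + \frac{\log{\left(6 \right)}}{2}$

Consider the one-parameter family: let $I(a) = \int_{0}^{1} \frac{\sqrt[5]{t} - t^{a}}{2 \log{\left(t \right)}} \, dt$.

Since $\dfrac{\partial}{\partial a}\,t^{a} = t^{a} \ln t$, the $\ln t$ in the denominator cancels and
$$\frac{dI}{da} = \int_{0}^{1} - \frac{1}{2} t^{a} \, dt = - \frac{1}{2} \left[\frac{t^{a+1}}{a+1}\right]_0^1 = - \frac{1}{2 a + 2}.$$

Integrating with respect to $a$ gives $I(a) = - \frac{\log{\left(a + 1 \right)}}{2} - \frac{\log{\left(5 \right)}}{2} + \frac{\log{\left(6 \right)}}{2} + C$.

At $a = \frac{1}{5}$ the integrand is identically $0$, so $I(\frac{1}{5}) = 0$. The closed form gives $0$, hence $C = 0$.

Setting $a = \frac{2}{5}$:
$$I = - \frac{\log{\left(7 \right)}}{2} + \frac{\log{\left(6 \right)}}{2}.$$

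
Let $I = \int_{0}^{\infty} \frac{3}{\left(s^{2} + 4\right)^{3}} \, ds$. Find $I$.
$\frac{9 \pi}{512}$

Begin with the known result
$$J(a) = \int_{0}^{\infty} \frac{3}{a^{2} + s^{2}} \, ds = \frac{3 \pi}{2 a}.$$

Differentiating under the integral sign with respect to $a$,
$$\frac{dJ}{da} = \int_{0}^{\infty} - \frac{6 a}{\left(a^{2} + s^{2}\right)^{2}} \, ds = - \frac{3 \pi}{2 a^{2}},$$
so $\int_{0}^{\infty} \frac{3}{\left(a^{2} + s^{2}\right)^{2}} \, ds = \frac{3 \pi}{4 a^{3}}$.

Repeating — each differentiation of $1/(s^2+a^2)^j$ produces $-2ja/(s^2+a^2)^{j+1}$ — and dividing through by $-2ja$ at each step yields, after $2$ differentiations in total,
$$\int_{0}^{\infty} \frac{3}{\left(a^{2} + s^{2}\right)^{3}} \, ds = \frac{9 \pi}{16 a^{5}}.$$

Setting $a = 2$:
$$I = \frac{9 \pi}{512}.$$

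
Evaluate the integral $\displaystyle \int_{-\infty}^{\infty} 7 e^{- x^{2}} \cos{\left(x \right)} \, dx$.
$\frac{7 \sqrt{\pi}}{e^{\frac{1}{4}}}$

Define $I(b) = \int_{-\infty}^{\infty} 7 e^{- x^{2}} \cos{\left(b x \right)} \, dx$.

Differentiating under the integral sign,
$$I'(b) = \int_{-\infty}^{\infty} - 7 x e^{- x^{2}} \sin{\left(b x \right)} \, dx.$$

Integrate $\int_{-\infty}^{\infty} x \sin(b x)\, e^{- x^{2}}\, dx$ by parts with $u = \sin(b x)$ and $dv = x\, e^{- x^{2}}\, dx$, giving $v = - \frac{e^{- x^{2}}}{2}$. The boundary term vanishes and
$$\int_{-\infty}^{\infty} x \sin(b x)\, e^{- x^{2}}\, dx = \frac{b}{2} \int_{-\infty}^{\infty} \cos(b x)\, e^{- x^{2}}\, dx,$$
so $I'(b) = - \frac{b}{2}\, I(b)$.

This is a separable first-order ODE; solving with the initial condition $I(0) = \int_{-\infty}^{\infty} 7 e^{- x^{2}}\,dx = 7 \sqrt{\pi}$ gives
$$I(b) = 7 \sqrt{\pi} e^{- \frac{b^{2}}{4}}.$$

Setting $b = 1$:
$$I = \frac{7 \sqrt{\pi}}{e^{\frac{1}{4}}}.$$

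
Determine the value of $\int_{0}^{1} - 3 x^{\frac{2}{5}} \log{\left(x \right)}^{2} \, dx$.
$- \frac{750}{343}$

Consider the simpler parametrised integral
$$J(a) = \int_{0}^{1} - 3 x^{a} \, dx = - \frac{3}{a + 1}.$$

Differentiating under the integral sign brings down a factor of $\ln x$:
$$\frac{dJ}{da} = \int_{0}^{1} - 3 x^{a} \log{\left(x \right)} \, dx = \frac{3}{\left(a + 1\right)^{2}}.$$

Repeating twice in total — each differentiation brings down another $\ln x$ — gives
$$\frac{d^{2}J}{da^{2}} = \int_{0}^{1} - 3 x^{a} \log{\left(x \right)}^{2} \, dx = - \frac{6}{\left(a + 1\right)^{3}},$$
and the integrand here is exactly the target integrand, so $I = - \frac{6}{\left(a + 1\right)^{3}}$.

Setting $a = \frac{2}{5}$:
$$I = - \frac{750}{343}.$$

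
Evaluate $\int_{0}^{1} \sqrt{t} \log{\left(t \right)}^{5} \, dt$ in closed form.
$- \frac{2560}{243}$

Begin with the known integral
$$J(a) = \int_{0}^{1} t^{a} \, dt = \frac{1}{a + 1}.$$

Differentiating under the integral sign brings down a factor of $\ln t$:
$$\frac{dJ}{da} = \int_{0}^{1} t^{a} \log{\left(t \right)} \, dt = - \frac{1}{\left(a + 1\right)^{2}}.$$

Repeating $5$ times in total — each differentiation brings down another $\ln t$ — gives
$$\frac{d^{5}J}{da^{5}} = \int_{0}^{1} t^{a} \log{\left(t \right)}^{5} \, dt = - \frac{120}{\left(a + 1\right)^{6}},$$
and the integrand here is exactly the target integrand, so $I = - \frac{120}{\left(a + 1\right)^{6}}$.

Setting $a = \frac{1}{2}$:
$$I = - \frac{2560}{243}.$$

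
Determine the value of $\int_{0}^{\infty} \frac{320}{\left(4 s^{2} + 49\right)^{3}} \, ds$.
$\frac{30 \pi}{16807}$

Recall the elementary integral
$$J(a) = \int_{0}^{\infty} \frac{5}{a^{2} + s^{2}} \, ds = \frac{5 \pi}{2 a}.$$

Differentiating under the integral sign with respect to $a$,
$$\frac{dJ}{da} = \int_{0}^{\infty} - \frac{10 a}{\left(a^{2} + s^{2}\right)^{2}} \, ds = - \frac{5 \pi}{2 a^{2}},$$
so $\int_{0}^{\infty} \frac{5}{\left(a^{2} + s^{2}\right)^{2}} \, ds = \frac{5 \pi}{4 a^{3}}$.

Repeating — each differentiation of $1/(s^2+a^2)^j$ produces $-2ja/(s^2+a^2)^{j+1}$ — and dividing through by $-2ja$ at each step yields, after $2$ differentiations in total,
$$\int_{0}^{\infty} \frac{5}{\left(a^{2} + s^{2}\right)^{3}} \, ds = \frac{15 \pi}{16 a^{5}}.$$

Setting $a = \frac{7}{2}$:
$$I = \frac{30 \pi}{16807}.$$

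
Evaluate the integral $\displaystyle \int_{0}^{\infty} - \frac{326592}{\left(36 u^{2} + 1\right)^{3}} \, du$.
$- 10206 \pi$

Begin with the known result
$$J(a) = \int_{0}^{\infty} - \frac{7}{a^{2} + u^{2}} \, du = - \frac{7 \pi}{2 a}.$$

Differentiating under the integral sign with respect to $a$,
$$\frac{dJ}{da} = \int_{0}^{\infty} \frac{14 a}{\left(a^{2} + u^{2}\right)^{2}} \, du = \frac{7 \pi}{2 a^{2}},$$
so $\int_{0}^{\infty} - \frac{7}{\left(a^{2} + u^{2}\right)^{2}} \, du = - \frac{7 \pi}{4 a^{3}}$.

Repeating — each differentiation of $1/(u^2+a^2)^j$ produces $-2ja/(u^2+a^2)^{j+1}$ — and dividing through by $-2ja$ at each step yields, after $2$ differentiations in total,
$$\int_{0}^{\infty} - \frac{7}{\left(a^{2} + u^{2}\right)^{3}} \, du = - \frac{21 \pi}{16 a^{5}}.$$

Setting $a = \frac{1}{6}$:
$$I = - 10206 \pi.$$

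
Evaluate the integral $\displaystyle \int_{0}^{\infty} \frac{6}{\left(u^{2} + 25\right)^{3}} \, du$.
$\frac{9 \pi}{25000}$

Start from the standard arctangent integral
$$J(a) = \int_{0}^{\infty} \frac{6}{a^{2} + u^{2}} \, du = \frac{3 \pi}{a}.$$

Differentiating under the integral sign with respect to $a$,
$$\frac{dJ}{da} = \int_{0}^{\infty} - \frac{12 a}{\left(a^{2} + u^{2}\right)^{2}} \, du = - \frac{3 \pi}{a^{2}},$$
so $\int_{0}^{\infty} \frac{6}{\left(a^{2} + u^{2}\right)^{2}} \, du = \frac{3 \pi}{2 a^{3}}$.

Repeating — each differentiation of $1/(u^2+a^2)^j$ produces $-2ja/(u^2+a^2)^{j+1}$ — and dividing through by $-2ja$ at each step yields, after $2$ differentiations in total,
$$\int_{0}^{\infty} \frac{6}{\left(a^{2} + u^{2}\right)^{3}} \, du = \frac{9 \pi}{8 a^{5}}.$$

Setting $a = 5$:
$$I = \frac{9 \pi}{25000}.$$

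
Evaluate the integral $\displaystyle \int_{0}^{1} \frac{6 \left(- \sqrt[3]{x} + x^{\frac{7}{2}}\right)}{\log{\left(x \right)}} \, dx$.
$\log{\left(\frac{387420489}{262144} \right)}$

Consider the one-parameter family: let $I(a) = \int_{0}^{1} \frac{6 \left(- \sqrt[3]{x} + x^{a}\right)}{\log{\left(x \right)}} \, dx$.

Since $\dfrac{\partial}{\partial a}\,x^{a} = x^{a} \ln x$, the $\ln x$ in the denominator cancels and
$$\frac{dI}{da} = \int_{0}^{1} 6 x^{a} \, dx = 6 \left[\frac{x^{a+1}}{a+1}\right]_0^1 = \frac{6}{a + 1}.$$

Integrating with respect to $a$ gives $I(a) = \log{\left(\frac{729 \left(a + 1\right)^{6}}{4096} \right)} + C$.

At $a = \frac{1}{3}$ the integrand is identically $0$, so $I(\frac{1}{3}) = 0$. The closed form gives $0$, hence $C = 0$.

Setting $a = \frac{7}{2}$:
$$I = \log{\left(\frac{387420489}{262144} \right)}.$$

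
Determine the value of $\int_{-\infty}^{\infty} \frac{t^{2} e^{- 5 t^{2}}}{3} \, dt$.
$\frac{\sqrt{5} \sqrt{\pi}}{150}$

Start from the elementary integral
$$J(a) = \int_{-\infty}^{\infty} \frac{e^{- a t^{2}}}{3} \, dt = \frac{\sqrt{\pi}}{3 \sqrt{a}}.$$

Differentiating under the integral sign brings down a factor of $(-t^2)$:
$$\frac{dJ}{da} = \int_{-\infty}^{\infty} - \frac{t^{2} e^{- a t^{2}}}{3} \, dt = - \frac{\sqrt{\pi}}{6 a^{\frac{3}{2}}}.$$

The integral on the left is $-I$, so $I = \frac{\sqrt{\pi}}{6 a^{\frac{3}{2}}}$.

Setting $a = 5$:
$$I = \frac{\sqrt{5} \sqrt{\pi}}{150}.$$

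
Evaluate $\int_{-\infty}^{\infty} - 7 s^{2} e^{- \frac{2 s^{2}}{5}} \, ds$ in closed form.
$- \frac{35 \sqrt{10} \sqrt{\pi}}{8}$

Begin with the known integral
$$J(a) = \int_{-\infty}^{\infty} - 7 e^{- a s^{2}} \, ds = - \frac{7 \sqrt{\pi}}{\sqrt{a}}.$$

Differentiating under the integral sign brings down a factor of $(-s^2)$:
$$\frac{dJ}{da} = \int_{-\infty}^{\infty} 7 s^{2} e^{- a s^{2}} \, ds = \frac{7 \sqrt{\pi}}{2 a^{\frac{3}{2}}}.$$

The integral on the left is $-I$, so $I = - \frac{7 \sqrt{\pi}}{2 a^{\frac{3}{2}}}$.

Setting $a = \frac{2}{5}$:
$$I = - \frac{35 \sqrt{10} \sqrt{\pi}}{8}.$$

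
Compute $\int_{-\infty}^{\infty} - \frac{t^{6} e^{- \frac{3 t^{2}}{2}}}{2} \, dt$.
$- \frac{5 \sqrt{6} \sqrt{\pi}}{54}$

Begin with the known integral
$$J(a) = \int_{-\infty}^{\infty} - \frac{e^{- a t^{2}}}{2} \, dt = - \frac{\sqrt{\pi}}{2 \sqrt{a}}.$$

Differentiating under the integral sign brings down a factor of $(-t^2)$:
$$\frac{dJ}{da} = \int_{-\infty}^{\infty} \frac{t^{2} e^{- a t^{2}}}{2} \, dt = \frac{\sqrt{\pi}}{4 a^{\frac{3}{2}}}.$$

Repeating $3$ times in total — each differentiation brings down another $(-t^2)$ — gives
$$\frac{d^{3}J}{da^{3}} = \int_{-\infty}^{\infty} \frac{t^{6} e^{- a t^{2}}}{2} \, dt = \frac{15 \sqrt{\pi}}{16 a^{\frac{7}{2}}},$$
and the integrand here is $(-1)^{3}$ times the target integrand, so $I = (-1)^{3}\,\frac{d^{3}J}{da^{3}} = - \frac{15 \sqrt{\pi}}{16 a^{\frac{7}{2}}}$.

Setting $a = \frac{3}{2}$:
$$I = - \frac{5 \sqrt{6} \sqrt{\pi}}{54}.$$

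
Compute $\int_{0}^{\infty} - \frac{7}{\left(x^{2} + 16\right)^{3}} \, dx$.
$- \frac{21 \pi}{16384}$

Start from the standard arctangent integral
$$J(a) = \int_{0}^{\infty} - \frac{7}{a^{2} + x^{2}} \, dx = - \frac{7 \pi}{2 a}.$$

Differentiating under the integral sign with respect to $a$,
$$\frac{dJ}{da} = \int_{0}^{\infty} \frac{14 a}{\left(a^{2} + x^{2}\right)^{2}} \, dx = \frac{7 \pi}{2 a^{2}},$$
so $\int_{0}^{\infty} - \frac{7}{\left(a^{2} + x^{2}\right)^{2}} \, dx = - \frac{7 \pi}{4 a^{3}}$.

Repeating — each differentiation of $1/(x^2+a^2)^j$ produces $-2ja/(x^2+a^2)^{j+1}$ — and dividing through by $-2ja$ at each step yields, after $2$ differentiations in total,
$$\int_{0}^{\infty} - \frac{7}{\left(a^{2} + x^{2}\right)^{3}} \, dx = - \frac{21 \pi}{16 a^{5}}.$$

Setting $a = 4$:
$$I = - \frac{21 \pi}{16384}.$$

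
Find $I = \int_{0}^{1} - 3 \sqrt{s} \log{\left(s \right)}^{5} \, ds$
$\frac{2560}{81}$

Begin with the known integral
$$J(a) = \int_{0}^{1} - 3 s^{a} \, ds = - \frac{3}{a + 1}.$$

Differentiating under the integral sign brings down a factor of $\ln s$:
$$\frac{dJ}{da} = \int_{0}^{1} - 3 s^{a} \log{\left(s \right)} \, ds = \frac{3}{\left(a + 1\right)^{2}}.$$

Repeating $5$ times in total — each differentiation brings down another $\ln s$ — gives
$$\frac{d^{5}J}{da^{5}} = \int_{0}^{1} - 3 s^{a} \log{\left(s \right)}^{5} \, ds = \frac{360}{\left(a + 1\right)^{6}},$$
and the integrand here is exactly the target integrand, so $I = \frac{360}{\left(a + 1\right)^{6}}$.

Setting $a = \frac{1}{2}$:
$$I = \frac{2560}{81}.$$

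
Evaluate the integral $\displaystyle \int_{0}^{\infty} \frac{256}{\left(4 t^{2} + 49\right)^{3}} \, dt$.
$\frac{24 \pi}{16807}$

Start from the standard arctangent integral
$$J(a) = \int_{0}^{\infty} \frac{4}{a^{2} + t^{2}} \, dt = \frac{2 \pi}{a}.$$

Differentiating under the integral sign with respect to $a$,
$$\frac{dJ}{da} = \int_{0}^{\infty} - \frac{8 a}{\left(a^{2} + t^{2}\right)^{2}} \, dt = - \frac{2 \pi}{a^{2}},$$
so $\int_{0}^{\infty} \frac{4}{\left(a^{2} + t^{2}\right)^{2}} \, dt = \frac{\pi}{a^{3}}$.

Repeating — each differentiation of $1/(t^2+a^2)^j$ produces $-2ja/(t^2+a^2)^{j+1}$ — and dividing through by $-2ja$ at each step yields, after $2$ differentiations in total,
$$\int_{0}^{\infty} \frac{4}{\left(a^{2} + t^{2}\right)^{3}} \, dt = \frac{3 \pi}{4 a^{5}}.$$

Setting $a = \frac{7}{2}$:
$$I = \frac{24 \pi}{16807}.$$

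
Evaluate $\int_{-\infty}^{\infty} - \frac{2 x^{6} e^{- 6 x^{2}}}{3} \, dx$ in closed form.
$- \frac{5 \sqrt{6} \sqrt{\pi}}{5184}$

Begin with the known integral
$$J(a) = \int_{-\infty}^{\infty} - \frac{2 e^{- a x^{2}}}{3} \, dx = - \frac{2 \sqrt{\pi}}{3 \sqrt{a}}.$$

Differentiating under the integral sign brings down a factor of $(-x^2)$:
$$\frac{dJ}{da} = \int_{-\infty}^{\infty} \frac{2 x^{2} e^{- a x^{2}}}{3} \, dx = \frac{\sqrt{\pi}}{3 a^{\frac{3}{2}}}.$$

Repeating $3$ times in total — each differentiation brings down another $(-x^2)$ — gives
$$\frac{d^{3}J}{da^{3}} = \int_{-\infty}^{\infty} \frac{2 x^{6} e^{- a x^{2}}}{3} \, dx = \frac{5 \sqrt{\pi}}{4 a^{\frac{7}{2}}},$$
and the integrand here is $(-1)^{3}$ times the target integrand, so $I = (-1)^{3}\,\frac{d^{3}J}{da^{3}} = - \frac{5 \sqrt{\pi}}{4 a^{\frac{7}{2}}}$.

Setting $a = 6$:
$$I = - \frac{5 \sqrt{6} \sqrt{\pi}}{5184}.$$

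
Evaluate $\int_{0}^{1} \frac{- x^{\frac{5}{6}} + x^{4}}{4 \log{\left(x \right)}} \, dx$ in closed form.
$- \frac{\log{\left(11 \right)}}{4} + \frac{\log{\left(30 \right)}}{4}$

Replace the exponent $\frac{5}{6}$ by a parameter $a$: let $I(a) = \int_{0}^{1} \frac{x^{4} - x^{a}}{4 \log{\left(x \right)}} \, dx$.

Since $\dfrac{\partial}{\partial a}\,x^{a} = x^{a} \ln x$, the $\ln x$ in the denominator cancels and
$$\frac{dI}{da} = \int_{0}^{1} - \frac{1}{4} x^{a} \, dx = - \frac{1}{4} \left[\frac{x^{a+1}}{a+1}\right]_0^1 = - \frac{1}{4 a + 4}.$$

Integrating with respect to $a$ gives $I(a) = - \frac{\log{\left(a + 1 \right)}}{4} + \frac{\log{\left(5 \right)}}{4} + C$.

At $a = 4$ the integrand is identically $0$, so $I(4) = 0$. The closed form gives $0$, hence $C = 0$.

Setting $a = \frac{5}{6}$:
$$I = - \frac{\log{\left(11 \right)}}{4} + \frac{\log{\left(30 \right)}}{4}.$$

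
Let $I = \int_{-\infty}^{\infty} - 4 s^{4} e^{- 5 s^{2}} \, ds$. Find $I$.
$- \frac{3 \sqrt{5} \sqrt{\pi}}{125}$

Consider the simpler parametrised integral
$$J(a) = \int_{-\infty}^{\infty} - 4 e^{- a s^{2}} \, ds = - \frac{4 \sqrt{\pi}}{\sqrt{a}}.$$

Differentiating under the integral sign brings down a factor of $(-s^2)$:
$$\frac{dJ}{da} = \int_{-\infty}^{\infty} 4 s^{2} e^{- a s^{2}} \, ds = \frac{2 \sqrt{\pi}}{a^{\frac{3}{2}}}.$$

Repeating twice in total — each differentiation brings down another $(-s^2)$ — gives
$$\frac{d^{2}J}{da^{2}} = \int_{-\infty}^{\infty} - 4 s^{4} e^{- a s^{2}} \, ds = - \frac{3 \sqrt{\pi}}{a^{\frac{5}{2}}},$$
and the integrand here is exactly the target integrand, so $I = - \frac{3 \sqrt{\pi}}{a^{\frac{5}{2}}}$.

Setting $a = 5$:
$$I = - \frac{3 \sqrt{5} \sqrt{\pi}}{125}.$$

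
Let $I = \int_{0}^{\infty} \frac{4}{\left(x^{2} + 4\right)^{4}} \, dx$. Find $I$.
$\frac{5 \pi}{1024}$

Start from the standard arctangent integral
$$J(a) = \int_{0}^{\infty} \frac{4}{a^{2} + x^{2}} \, dx = \frac{2 \pi}{a}.$$

Differentiating under the integral sign with respect to $a$,
$$\frac{dJ}{da} = \int_{0}^{\infty} - \frac{8 a}{\left(a^{2} + x^{2}\right)^{2}} \, dx = - \frac{2 \pi}{a^{2}},$$
so $\int_{0}^{\infty} \frac{4}{\left(a^{2} + x^{2}\right)^{2}} \, dx = \frac{\pi}{a^{3}}$.

Repeating — each differentiation of $1/(x^2+a^2)^j$ produces $-2ja/(x^2+a^2)^{j+1}$ — and dividing through by $-2ja$ at each step yields, after $3$ differentiations in total,
$$\int_{0}^{\infty} \frac{4}{\left(a^{2} + x^{2}\right)^{4}} \, dx = \frac{5 \pi}{8 a^{7}}.$$

Setting $a = 2$:
$$I = \frac{5 \pi}{1024}.$$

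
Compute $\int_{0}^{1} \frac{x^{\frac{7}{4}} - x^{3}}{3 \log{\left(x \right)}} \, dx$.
$- \frac{\log{\left(242 \right)}}{3} - \log{\left(2 \right)} + \log{\left(11 \right)}$

Replace the exponent $3$ by a parameter $a$: let $I(a) = \int_{0}^{1} \frac{x^{\frac{7}{4}} - x^{a}}{3 \log{\left(x \right)}} \, dx$.

Since $\dfrac{\partial}{\partial a}\,x^{a} = x^{a} \ln x$, the $\ln x$ in the denominator cancels and
$$\frac{dI}{da} = \int_{0}^{1} - \frac{1}{3} x^{a} \, dx = - \frac{1}{3} \left[\frac{x^{a+1}}{a+1}\right]_0^1 = - \frac{1}{3 a + 3}.$$

Integrating with respect to $a$ gives $I(a) = - \log{\left(\frac{22^{\frac{2}{3}} \sqrt[3]{a + 1}}{11} \right)} + C$.

At $a = \frac{7}{4}$ the integrand is identically $0$, so $I(\frac{7}{4}) = 0$. The closed form gives $0$, hence $C = 0$.

Setting $a = 3$:
$$I = - \frac{\log{\left(242 \right)}}{3} - \log{\left(2 \right)} + \log{\left(11 \right)}.$$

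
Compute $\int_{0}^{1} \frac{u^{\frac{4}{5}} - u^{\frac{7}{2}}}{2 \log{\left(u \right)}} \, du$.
$- \frac{\log{\left(5 \right)}}{2} + \frac{\log{\left(2 \right)}}{2}$

Consider the one-parameter family: let $I(a) = \int_{0}^{1} \frac{- u^{\frac{7}{2}} + u^{a}}{2 \log{\left(u \right)}} \, du$.

Since $\dfrac{\partial}{\partial a}\,u^{a} = u^{a} \ln u$, the $\ln u$ in the denominator cancels and
$$\frac{dI}{da} = \int_{0}^{1} \frac{1}{2} u^{a} \, du = \frac{1}{2} \left[\frac{u^{a+1}}{a+1}\right]_0^1 = \frac{1}{2 \left(a + 1\right)}.$$

Integrating with respect to $a$ gives $I(a) = \frac{\log{\left(a + 1 \right)}}{2} - \log{\left(3 \right)} + \frac{\log{\left(2 \right)}}{2} + C$.

At $a = \frac{7}{2}$ the integrand is identically $0$, so $I(\frac{7}{2}) = 0$. The closed form gives $0$, hence $C = 0$.

Setting $a = \frac{4}{5}$:
$$I = - \frac{\log{\left(5 \right)}}{2} + \frac{\log{\left(2 \right)}}{2}.$$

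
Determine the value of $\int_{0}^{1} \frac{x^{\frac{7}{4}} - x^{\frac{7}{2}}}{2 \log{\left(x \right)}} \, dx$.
$\log{\left(\frac{\sqrt{22}}{6} \right)}$

Replace the exponent $\frac{7}{2}$ by a parameter $a$: let $I(a) = \int_{0}^{1} \frac{x^{\frac{7}{4}} - x^{a}}{2 \log{\left(x \right)}} \, dx$.

Since $\dfrac{\partial}{\partial a}\,x^{a} = x^{a} \ln x$, the $\ln x$ in the denominator cancels and
$$\frac{dI}{da} = \int_{0}^{1} - \frac{1}{2} x^{a} \, dx = - \frac{1}{2} \left[\frac{x^{a+1}}{a+1}\right]_0^1 = - \frac{1}{2 a + 2}.$$

Integrating with respect to $a$ gives $I(a) = - \frac{\log{\left(a + 1 \right)}}{2} - \log{\left(2 \right)} + \frac{\log{\left(11 \right)}}{2} + C$.

At $a = \frac{7}{4}$ the integrand is identically $0$, so $I(\frac{7}{4}) = 0$. The closed form gives $0$, hence $C = 0$.

Setting $a = \frac{7}{2}$:
$$I = \log{\left(\frac{\sqrt{22}}{6} \right)}.$$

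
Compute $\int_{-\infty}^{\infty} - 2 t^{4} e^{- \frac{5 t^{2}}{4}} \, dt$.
$- \frac{48 \sqrt{5} \sqrt{\pi}}{125}$

Consider the simpler parametrised integral
$$J(a) = \int_{-\infty}^{\infty} - 2 e^{- a t^{2}} \, dt = - \frac{2 \sqrt{\pi}}{\sqrt{a}}.$$

Differentiating under the integral sign brings down a factor of $(-t^2)$:
$$\frac{dJ}{da} = \int_{-\infty}^{\infty} 2 t^{2} e^{- a t^{2}} \, dt = \frac{\sqrt{\pi}}{a^{\frac{3}{2}}}.$$

Repeating twice in total — each differentiation brings down another $(-t^2)$ — gives
$$\frac{d^{2}J}{da^{2}} = \int_{-\infty}^{\infty} - 2 t^{4} e^{- a t^{2}} \, dt = - \frac{3 \sqrt{\pi}}{2 a^{\frac{5}{2}}},$$
and the integrand here is exactly the target integrand, so $I = - \frac{3 \sqrt{\pi}}{2 a^{\frac{5}{2}}}$.

Setting $a = \frac{5}{4}$:
$$I = - \frac{48 \sqrt{5} \sqrt{\pi}}{125}.$$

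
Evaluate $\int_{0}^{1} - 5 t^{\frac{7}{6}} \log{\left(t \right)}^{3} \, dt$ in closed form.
$\frac{38880}{28561}$

Consider the simpler parametrised integral
$$J(a) = \int_{0}^{1} - 5 t^{a} \, dt = - \frac{5}{a + 1}.$$

Differentiating under the integral sign brings down a factor of $\ln t$:
$$\frac{dJ}{da} = \int_{0}^{1} - 5 t^{a} \log{\left(t \right)} \, dt = \frac{5}{\left(a + 1\right)^{2}}.$$

Repeating $3$ times in total — each differentiation brings down another $\ln t$ — gives
$$\frac{d^{3}J}{da^{3}} = \int_{0}^{1} - 5 t^{a} \log{\left(t \right)}^{3} \, dt = \frac{30}{\left(a + 1\right)^{4}},$$
and the integrand here is exactly the target integrand, so $I = \frac{30}{\left(a + 1\right)^{4}}$.

Setting $a = \frac{7}{6}$:
$$I = \frac{38880}{28561}.$$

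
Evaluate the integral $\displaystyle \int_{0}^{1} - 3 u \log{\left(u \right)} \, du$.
$\frac{3}{4}$

Begin with the known integral
$$J(a) = \int_{0}^{1} - 3 u^{a} \, du = - \frac{3}{a + 1}.$$

Differentiating under the integral sign brings down a factor of $\ln u$:
$$\frac{dJ}{da} = \int_{0}^{1} - 3 u^{a} \log{\left(u \right)} \, du = \frac{3}{\left(a + 1\right)^{2}}.$$

The integral on the left is $I$, so $I = \frac{3}{\left(a + 1\right)^{2}}$.

Setting $a = 1$:
$$I = \frac{3}{4}.$$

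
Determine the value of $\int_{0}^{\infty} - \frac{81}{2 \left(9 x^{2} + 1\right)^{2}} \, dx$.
$- \frac{27 \pi}{8}$

Begin with the known result
$$J(a) = \int_{0}^{\infty} - \frac{1}{2 \left(a^{2} + x^{2}\right)} \, dx = - \frac{\pi}{4 a}.$$

Differentiating under the integral sign with respect to $a$,
$$\frac{dJ}{da} = \int_{0}^{\infty} \frac{a}{\left(a^{2} + x^{2}\right)^{2}} \, dx = \frac{\pi}{4 a^{2}},$$
so $\int_{0}^{\infty} - \frac{1}{2 \left(a^{2} + x^{2}\right)^{2}} \, dx = - \frac{\pi}{8 a^{3}}$.

Setting $a = \frac{1}{3}$:
$$I = - \frac{27 \pi}{8}.$$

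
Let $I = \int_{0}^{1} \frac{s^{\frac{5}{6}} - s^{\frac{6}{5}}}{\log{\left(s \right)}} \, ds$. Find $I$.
$\log{\left(\frac{5}{6} \right)}$

Introduce a parameter $a$ in the exponent: let $I(a) = \int_{0}^{1} \frac{- s^{\frac{6}{5}} + s^{a}}{\log{\left(s \right)}} \, ds$.

Since $\dfrac{\partial}{\partial a}\,s^{a} = s^{a} \ln s$, the $\ln s$ in the denominator cancels and
$$\frac{dI}{da} = \int_{0}^{1} s^{a} \, ds = \left[\frac{s^{a+1}}{a+1}\right]_0^1 = \frac{1}{a + 1}.$$

Integrating with respect to $a$ gives $I(a) = \log{\left(\frac{5 a}{11} + \frac{5}{11} \right)} + C$.

At $a = \frac{6}{5}$ the integrand is identically $0$, so $I(\frac{6}{5}) = 0$. The closed form gives $0$, hence $C = 0$.

Setting $a = \frac{5}{6}$:
$$I = \log{\left(\frac{5}{6} \right)}.$$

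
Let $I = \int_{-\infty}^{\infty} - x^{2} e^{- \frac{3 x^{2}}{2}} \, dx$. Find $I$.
$- \frac{\sqrt{6} \sqrt{\pi}}{9}$

Start from the elementary integral
$$J(a) = \int_{-\infty}^{\infty} - e^{- a x^{2}} \, dx = - \frac{\sqrt{\pi}}{\sqrt{a}}.$$

Differentiating under the integral sign brings down a factor of $(-x^2)$:
$$\frac{dJ}{da} = \int_{-\infty}^{\infty} x^{2} e^{- a x^{2}} \, dx = \frac{\sqrt{\pi}}{2 a^{\frac{3}{2}}}.$$

The integral on the left is $-I$, so $I = - \frac{\sqrt{\pi}}{2 a^{\frac{3}{2}}}$.

Setting $a = \frac{3}{2}$:
$$I = - \frac{\sqrt{6} \sqrt{\pi}}{9}.$$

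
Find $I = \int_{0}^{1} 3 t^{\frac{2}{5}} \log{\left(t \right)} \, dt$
$- \frac{75}{49}$

Begin with the known integral
$$J(a) = \int_{0}^{1} 3 t^{a} \, dt = \frac{3}{a + 1}.$$

Differentiating under the integral sign brings down a factor of $\ln t$:
$$\frac{dJ}{da} = \int_{0}^{1} 3 t^{a} \log{\left(t \right)} \, dt = - \frac{3}{\left(a + 1\right)^{2}}.$$

The integral on the left is $I$, so $I = - \frac{3}{\left(a + 1\right)^{2}}$.

Setting $a = \frac{2}{5}$:
$$I = - \frac{75}{49}.$$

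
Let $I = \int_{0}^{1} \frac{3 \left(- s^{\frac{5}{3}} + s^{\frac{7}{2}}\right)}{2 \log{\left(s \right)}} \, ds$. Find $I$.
$- 6 \log{\left(2 \right)} + \frac{9 \log{\left(3 \right)}}{2}$

Introduce a parameter $a$ in the exponent: let $I(a) = \int_{0}^{1} \frac{3 \left(s^{\frac{7}{2}} - s^{a}\right)}{2 \log{\left(s \right)}} \, ds$.

Since $\dfrac{\partial}{\partial a}\,s^{a} = s^{a} \ln s$, the $\ln s$ in the denominator cancels and
$$\frac{dI}{da} = \int_{0}^{1} - \frac{3}{2} s^{a} \, ds = - \frac{3}{2} \left[\frac{s^{a+1}}{a+1}\right]_0^1 = - \frac{3}{2 a + 2}.$$

Integrating with respect to $a$ gives $I(a) = - \log{\left(\frac{2 \sqrt{2} \left(a + 1\right)^{\frac{3}{2}}}{27} \right)} + C$.

At $a = \frac{7}{2}$ the integrand is identically $0$, so $I(\frac{7}{2}) = 0$. The closed form gives $0$, hence $C = 0$.

Setting $a = \frac{5}{3}$:
$$I = - 6 \log{\left(2 \right)} + \frac{9 \log{\left(3 \right)}}{2}.$$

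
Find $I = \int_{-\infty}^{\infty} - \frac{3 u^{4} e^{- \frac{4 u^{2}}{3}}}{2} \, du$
$- \frac{81 \sqrt{3} \sqrt{\pi}}{256}$

Begin with the known integral
$$J(a) = \int_{-\infty}^{\infty} - \frac{3 e^{- a u^{2}}}{2} \, du = - \frac{3 \sqrt{\pi}}{2 \sqrt{a}}.$$

Differentiating under the integral sign brings down a factor of $(-u^2)$:
$$\frac{dJ}{da} = \int_{-\infty}^{\infty} \frac{3 u^{2} e^{- a u^{2}}}{2} \, du = \frac{3 \sqrt{\pi}}{4 a^{\frac{3}{2}}}.$$

Repeating twice in total — each differentiation brings down another $(-u^2)$ — gives
$$\frac{d^{2}J}{da^{2}} = \int_{-\infty}^{\infty} - \frac{3 u^{4} e^{- a u^{2}}}{2} \, du = - \frac{9 \sqrt{\pi}}{8 a^{\frac{5}{2}}},$$
and the integrand here is exactly the target integrand, so $I = - \frac{9 \sqrt{\pi}}{8 a^{\frac{5}{2}}}$.

Setting $a = \frac{4}{3}$:
$$I = - \frac{81 \sqrt{3} \sqrt{\pi}}{256}.$$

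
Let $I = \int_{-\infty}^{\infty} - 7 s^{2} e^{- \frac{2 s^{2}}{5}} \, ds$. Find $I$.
$- \frac{35 \sqrt{10} \sqrt{\pi}}{8}$

Begin with the known integral
$$J(a) = \int_{-\infty}^{\infty} - 7 e^{- a s^{2}} \, ds = - \frac{7 \sqrt{\pi}}{\sqrt{a}}.$$

Differentiating under the integral sign brings down a factor of $(-s^2)$:
$$\frac{dJ}{da} = \int_{-\infty}^{\infty} 7 s^{2} e^{- a s^{2}} \, ds = \frac{7 \sqrt{\pi}}{2 a^{\frac{3}{2}}}.$$

The integral on the left is $-I$, so $I = - \frac{7 \sqrt{\pi}}{2 a^{\frac{3}{2}}}$.

Setting $a = \frac{2}{5}$:
$$I = - \frac{35 \sqrt{10} \sqrt{\pi}}{8}.$$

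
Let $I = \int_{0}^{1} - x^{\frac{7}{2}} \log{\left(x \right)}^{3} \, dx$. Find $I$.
$\frac{32}{2187}$

Begin with the known integral
$$J(a) = \int_{0}^{1} - x^{a} \, dx = - \frac{1}{a + 1}.$$

Differentiating under the integral sign brings down a factor of $\ln x$:
$$\frac{dJ}{da} = \int_{0}^{1} - x^{a} \log{\left(x \right)} \, dx = \frac{1}{\left(a + 1\right)^{2}}.$$

Repeating $3$ times in total — each differentiation brings down another $\ln x$ — gives
$$\frac{d^{3}J}{da^{3}} = \int_{0}^{1} - x^{a} \log{\left(x \right)}^{3} \, dx = \frac{6}{\left(a + 1\right)^{4}},$$
and the integrand here is exactly the target integrand, so $I = \frac{6}{\left(a + 1\right)^{4}}$.

Setting $a = \frac{7}{2}$:
$$I = \frac{32}{2187}.$$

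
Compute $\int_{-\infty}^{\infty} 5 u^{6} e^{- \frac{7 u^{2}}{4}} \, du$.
$\frac{1200 \sqrt{7} \sqrt{\pi}}{2401}$

Begin with the known integral
$$J(a) = \int_{-\infty}^{\infty} 5 e^{- a u^{2}} \, du = \frac{5 \sqrt{\pi}}{\sqrt{a}}.$$

Differentiating under the integral sign brings down a factor of $(-u^2)$:
$$\frac{dJ}{da} = \int_{-\infty}^{\infty} - 5 u^{2} e^{- a u^{2}} \, du = - \frac{5 \sqrt{\pi}}{2 a^{\frac{3}{2}}}.$$

Repeating $3$ times in total — each differentiation brings down another $(-u^2)$ — gives
$$\frac{d^{3}J}{da^{3}} = \int_{-\infty}^{\infty} - 5 u^{6} e^{- a u^{2}} \, du = - \frac{75 \sqrt{\pi}}{8 a^{\frac{7}{2}}},$$
and the integrand here is $(-1)^{3}$ times the target integrand, so $I = (-1)^{3}\,\frac{d^{3}J}{da^{3}} = \frac{75 \sqrt{\pi}}{8 a^{\frac{7}{2}}}$.

Setting $a = \frac{7}{4}$:
$$I = \frac{1200 \sqrt{7} \sqrt{\pi}}{2401}.$$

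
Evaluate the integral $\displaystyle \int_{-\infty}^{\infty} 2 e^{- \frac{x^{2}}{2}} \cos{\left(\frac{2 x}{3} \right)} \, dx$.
$\frac{2 \sqrt{2} \sqrt{\pi}}{e^{\frac{2}{9}}}$

Let $b$ denote the cosine frequency and define $I(b) = \int_{-\infty}^{\infty} 2 e^{- \frac{x^{2}}{2}} \cos{\left(b x \right)} \, dx$.

Differentiating under the integral sign,
$$I'(b) = \int_{-\infty}^{\infty} - 2 x e^{- \frac{x^{2}}{2}} \sin{\left(b x \right)} \, dx.$$

Integrate $\int_{-\infty}^{\infty} x \sin(b x)\, e^{- \frac{x^{2}}{2}}\, dx$ by parts with $u = \sin(b x)$ and $dv = x\, e^{- \frac{x^{2}}{2}}\, dx$, giving $v = - e^{- \frac{x^{2}}{2}}$. The boundary term vanishes and
$$\int_{-\infty}^{\infty} x \sin(b x)\, e^{- \frac{x^{2}}{2}}\, dx = b \int_{-\infty}^{\infty} \cos(b x)\, e^{- \frac{x^{2}}{2}}\, dx,$$
so $I'(b) = - b\, I(b)$.

This is a separable first-order ODE; solving with the initial condition $I(0) = \int_{-\infty}^{\infty} 2 e^{- \frac{x^{2}}{2}}\,dx = 2 \sqrt{2} \sqrt{\pi}$ gives
$$I(b) = 2 \sqrt{2} \sqrt{\pi} e^{- \frac{b^{2}}{2}}.$$

Setting $b = \frac{2}{3}$:
$$I = \frac{2 \sqrt{2} \sqrt{\pi}}{e^{\frac{2}{9}}}.$$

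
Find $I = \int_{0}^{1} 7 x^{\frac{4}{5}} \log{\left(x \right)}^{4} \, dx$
$\frac{175000}{19683}$

Consider the simpler parametrised integral
$$J(a) = \int_{0}^{1} 7 x^{a} \, dx = \frac{7}{a + 1}.$$

Differentiating under the integral sign brings down a factor of $\ln x$:
$$\frac{dJ}{da} = \int_{0}^{1} 7 x^{a} \log{\left(x \right)} \, dx = - \frac{7}{\left(a + 1\right)^{2}}.$$

Repeating $4$ times in total — each differentiation brings down another $\ln x$ — gives
$$\frac{d^{4}J}{da^{4}} = \int_{0}^{1} 7 x^{a} \log{\left(x \right)}^{4} \, dx = \frac{168}{\left(a + 1\right)^{5}},$$
and the integrand here is exactly the target integrand, so $I = \frac{168}{\left(a + 1\right)^{5}}$.

Setting $a = \frac{4}{5}$:
$$I = \frac{175000}{19683}.$$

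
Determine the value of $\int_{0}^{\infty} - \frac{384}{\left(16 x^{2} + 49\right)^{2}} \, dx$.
$- \frac{24 \pi}{343}$

Recall the elementary integral
$$J(a) = \int_{0}^{\infty} - \frac{3}{2 \left(a^{2} + x^{2}\right)} \, dx = - \frac{3 \pi}{4 a}.$$

Differentiating under the integral sign with respect to $a$,
$$\frac{dJ}{da} = \int_{0}^{\infty} \frac{3 a}{\left(a^{2} + x^{2}\right)^{2}} \, dx = \frac{3 \pi}{4 a^{2}},$$
so $\int_{0}^{\infty} - \frac{3}{2 \left(a^{2} + x^{2}\right)^{2}} \, dx = - \frac{3 \pi}{8 a^{3}}$.

Setting $a = \frac{7}{4}$:
$$I = - \frac{24 \pi}{343}.$$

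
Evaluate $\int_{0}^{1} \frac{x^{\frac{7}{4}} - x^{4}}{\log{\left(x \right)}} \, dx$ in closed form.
$- \log{\left(20 \right)} + \log{\left(11 \right)}$

Replace the exponent $4$ by a parameter $a$: let $I(a) = \int_{0}^{1} \frac{x^{\frac{7}{4}} - x^{a}}{\log{\left(x \right)}} \, dx$.

Since $\dfrac{\partial}{\partial a}\,x^{a} = x^{a} \ln x$, the $\ln x$ in the denominator cancels and
$$\frac{dI}{da} = \int_{0}^{1} -1 x^{a} \, dx = -1 \left[\frac{x^{a+1}}{a+1}\right]_0^1 = - \frac{1}{a + 1}.$$

Integrating with respect to $a$ gives $I(a) = - \log{\left(\frac{4 a}{11} + \frac{4}{11} \right)} + C$.

At $a = \frac{7}{4}$ the integrand is identically $0$, so $I(\frac{7}{4}) = 0$. The closed form gives $0$, hence $C = 0$.

Setting $a = 4$:
$$I = - \log{\left(20 \right)} + \log{\left(11 \right)}.$$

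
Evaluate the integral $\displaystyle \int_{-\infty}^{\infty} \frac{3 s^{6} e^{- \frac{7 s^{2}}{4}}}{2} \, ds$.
$\frac{360 \sqrt{7} \sqrt{\pi}}{2401}$

Consider the simpler parametrised integral
$$J(a) = \int_{-\infty}^{\infty} \frac{3 e^{- a s^{2}}}{2} \, ds = \frac{3 \sqrt{\pi}}{2 \sqrt{a}}.$$

Differentiating under the integral sign brings down a factor of $(-s^2)$:
$$\frac{dJ}{da} = \int_{-\infty}^{\infty} - \frac{3 s^{2} e^{- a s^{2}}}{2} \, ds = - \frac{3 \sqrt{\pi}}{4 a^{\frac{3}{2}}}.$$

Repeating $3$ times in total — each differentiation brings down another $(-s^2)$ — gives
$$\frac{d^{3}J}{da^{3}} = \int_{-\infty}^{\infty} - \frac{3 s^{6} e^{- a s^{2}}}{2} \, ds = - \frac{45 \sqrt{\pi}}{16 a^{\frac{7}{2}}},$$
and the integrand here is $(-1)^{3}$ times the target integrand, so $I = (-1)^{3}\,\frac{d^{3}J}{da^{3}} = \frac{45 \sqrt{\pi}}{16 a^{\frac{7}{2}}}$.

Setting $a = \frac{7}{4}$:
$$I = \frac{360 \sqrt{7} \sqrt{\pi}}{2401}.$$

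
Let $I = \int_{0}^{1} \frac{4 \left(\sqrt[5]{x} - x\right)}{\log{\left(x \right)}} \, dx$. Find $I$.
$\log{\left(\frac{81}{625} \right)}$

Replace the exponent $\frac{1}{5}$ by a parameter $a$: let $I(a) = \int_{0}^{1} \frac{4 \left(- x + x^{a}\right)}{\log{\left(x \right)}} \, dx$.

Since $\dfrac{\partial}{\partial a}\,x^{a} = x^{a} \ln x$, the $\ln x$ in the denominator cancels and
$$\frac{dI}{da} = \int_{0}^{1} 4 x^{a} \, dx = 4 \left[\frac{x^{a+1}}{a+1}\right]_0^1 = \frac{4}{a + 1}.$$

Integrating with respect to $a$ gives $I(a) = \log{\left(\frac{\left(a + 1\right)^{4}}{16} \right)} + C$.

At $a = 1$ the integrand is identically $0$, so $I(1) = 0$. The closed form gives $0$, hence $C = 0$.

Setting $a = \frac{1}{5}$:
$$I = \log{\left(\frac{81}{625} \right)}.$$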